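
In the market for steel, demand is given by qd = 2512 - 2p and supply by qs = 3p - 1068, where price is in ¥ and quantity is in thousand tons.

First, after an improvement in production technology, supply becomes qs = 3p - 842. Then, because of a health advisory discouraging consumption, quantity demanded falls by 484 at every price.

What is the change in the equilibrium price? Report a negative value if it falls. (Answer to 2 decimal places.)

-142.00

Initially, 2512 - 2p = 3p - 1068, so 3580 = 5p and p = 716, q = 1080.
With the change applied: demand qd = 2028 - 2p, supply qs = 3p - 842.
Equate the new curves: 2028 - 2p = 3p - 842, giving 2870 = 5p, p = 574, q = 880.
Δp = 574 − 716 = -142.00.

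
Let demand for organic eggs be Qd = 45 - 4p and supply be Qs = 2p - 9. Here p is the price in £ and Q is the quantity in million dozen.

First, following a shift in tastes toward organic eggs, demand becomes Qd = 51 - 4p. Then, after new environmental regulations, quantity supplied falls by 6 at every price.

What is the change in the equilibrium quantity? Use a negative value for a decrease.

-2

Original equilibrium: 45 - 4p = 2p - 9 gives 54 = 6p, so p = 9 and Q = 9.
The shock moves the curves to Qd = 51 - 4p and Qs = 2p - 15.
Equate the new curves: 51 - 4p = 2p - 15, giving 66 = 6p, p = 11, Q = 7.
ΔQ = 7 − 9 = -2.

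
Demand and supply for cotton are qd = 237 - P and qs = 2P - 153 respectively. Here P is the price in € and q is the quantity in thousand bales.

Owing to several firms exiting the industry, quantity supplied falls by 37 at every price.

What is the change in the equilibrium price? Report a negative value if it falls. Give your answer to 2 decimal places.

Before the shock: 237 - P = 2P - 153 ⇒ 390 = 3P ⇒ P = 130, q = 107.
The new curves are qd = 237 - P (demand) and qs = 2P - 190 (supply).
New equilibrium: 237 - P = 2P - 190 ⇒ 427 = 3P ⇒ P = 427/3 ≈ 142.3333, q = 284/3 ≈ 94.6667.
ΔP = 142.3333 − 130 = +12.33.

+12.33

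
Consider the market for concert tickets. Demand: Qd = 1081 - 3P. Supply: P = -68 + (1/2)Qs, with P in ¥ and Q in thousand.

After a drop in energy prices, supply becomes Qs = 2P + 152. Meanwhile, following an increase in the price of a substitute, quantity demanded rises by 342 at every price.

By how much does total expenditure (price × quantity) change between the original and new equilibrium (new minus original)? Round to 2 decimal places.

+70727.68

Initially, 1081 - 3P = 2P + 136, so 945 = 5P and P = 189, Q = 514.
The shock moves the curves to Qd = 1423 - 3P and Qs = 2P + 152.
Clearing the new market: 1423 - 3P = 2P + 152, so P = 254.2 and Q = 660.4.
Expenditure moves from 189×514 = 97146 to 254.2×660.4 = 167873.68; change = +70727.68.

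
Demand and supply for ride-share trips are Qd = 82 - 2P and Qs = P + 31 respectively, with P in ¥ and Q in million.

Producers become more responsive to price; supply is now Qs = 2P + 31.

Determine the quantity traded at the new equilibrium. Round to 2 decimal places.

56.50

Before the shock: 82 - 2P = P + 31 ⇒ 51 = 3P ⇒ P = 17, Q = 48.
The shock moves the curves to Qd = 82 - 2P and Qs = 2P + 31.
New equilibrium: 82 - 2P = 2P + 31 ⇒ 51 = 4P ⇒ P = 12.75, Q = 56.5.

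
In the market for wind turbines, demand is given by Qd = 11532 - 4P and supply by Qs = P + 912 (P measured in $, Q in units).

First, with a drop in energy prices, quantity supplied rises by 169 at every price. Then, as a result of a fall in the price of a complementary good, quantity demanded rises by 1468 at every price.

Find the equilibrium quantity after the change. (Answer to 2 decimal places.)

3464.80

Before the shock: 11532 - 4P = P + 912 ⇒ 10620 = 5P ⇒ P = 2124, Q = 3036.
The shock moves the curves to Qd = 13000 - 4P and Qs = P + 1081.
Clearing the new market: 13000 - 4P = P + 1081, so P = 2383.8 and Q = 3464.8.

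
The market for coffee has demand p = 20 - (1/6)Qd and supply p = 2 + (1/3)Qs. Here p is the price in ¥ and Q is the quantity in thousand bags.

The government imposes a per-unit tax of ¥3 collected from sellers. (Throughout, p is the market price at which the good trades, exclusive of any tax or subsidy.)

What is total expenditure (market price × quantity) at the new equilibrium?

Original equilibrium: 120 - 6p = 3p - 6 gives 126 = 9p, so p = 14 and Q = 36.
Since sellers keep the price net of the tax, the effective supply curve becomes Qs = 3p - 15.
Clearing the new market: 120 - 6p = 3p - 15, so p = 15 and Q = 30.
New expenditure = 15 × 30 = 450.

450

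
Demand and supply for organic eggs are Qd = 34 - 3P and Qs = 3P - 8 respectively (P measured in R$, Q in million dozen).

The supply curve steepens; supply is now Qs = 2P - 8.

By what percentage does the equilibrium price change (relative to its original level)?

Solve the original market: 34 - 3P = 3P - 8, hence P = 7 and Q = 13.
After the shift, demand is Qd = 34 - 3P and supply is Qs = 2P - 8.
New equilibrium: 34 - 3P = 2P - 8 ⇒ 42 = 5P ⇒ P = 8.4, Q = 8.8.
%ΔP = (8.4 − 7) / 7 × 100 = +20%.

+20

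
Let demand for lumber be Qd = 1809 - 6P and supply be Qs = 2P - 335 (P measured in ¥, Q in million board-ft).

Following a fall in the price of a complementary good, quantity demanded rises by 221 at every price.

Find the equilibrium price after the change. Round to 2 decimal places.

295.63

Original equilibrium: 1809 - 6P = 2P - 335 gives 2144 = 8P, so P = 268 and Q = 201.
With the change applied: demand Qd = 2030 - 6P, supply Qs = 2P - 335.
Equate the new curves: 2030 - 6P = 2P - 335, giving 2365 = 8P, P = 295.625, Q = 256.25.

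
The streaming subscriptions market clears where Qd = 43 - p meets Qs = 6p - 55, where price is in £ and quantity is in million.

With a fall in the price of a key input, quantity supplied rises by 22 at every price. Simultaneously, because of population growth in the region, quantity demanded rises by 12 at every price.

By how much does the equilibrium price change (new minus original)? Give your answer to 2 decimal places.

Initially, 43 - p = 6p - 55, so 98 = 7p and p = 14, Q = 29.
With the change applied: demand Qd = 55 - p, supply Qs = 6p - 33.
Setting them equal: 55 - p = 6p - 33 → 88 = 7p, so p = 88/7 ≈ 12.5714 and Q = 297/7 ≈ 42.4286.
Δp = 12.5714 − 14 = -1.43.

-1.43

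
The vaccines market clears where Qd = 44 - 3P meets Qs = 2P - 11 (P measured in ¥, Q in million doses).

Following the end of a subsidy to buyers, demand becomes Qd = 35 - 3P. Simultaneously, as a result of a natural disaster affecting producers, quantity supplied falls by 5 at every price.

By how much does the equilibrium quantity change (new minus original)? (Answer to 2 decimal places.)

-6.60

Before the shock: 44 - 3P = 2P - 11 ⇒ 55 = 5P ⇒ P = 11, Q = 11.
The shock moves the curves to Qd = 35 - 3P and Qs = 2P - 16.
Equate the new curves: 35 - 3P = 2P - 16, giving 51 = 5P, P = 10.2, Q = 4.4.
ΔQ = 4.4 − 11 = -6.60.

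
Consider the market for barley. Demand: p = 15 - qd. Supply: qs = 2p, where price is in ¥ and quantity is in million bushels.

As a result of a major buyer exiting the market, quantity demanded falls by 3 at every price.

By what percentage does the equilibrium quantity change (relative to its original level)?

Original equilibrium: 15 - p = 2p gives 15 = 3p, so p = 5 and q = 10.
After the shift, demand is qd = 12 - p and supply is qs = 2p.
New equilibrium: 12 - p = 2p ⇒ 12 = 3p ⇒ p = 4, q = 8.
%Δq = (8 − 10) / 10 × 100 = -20%.

-20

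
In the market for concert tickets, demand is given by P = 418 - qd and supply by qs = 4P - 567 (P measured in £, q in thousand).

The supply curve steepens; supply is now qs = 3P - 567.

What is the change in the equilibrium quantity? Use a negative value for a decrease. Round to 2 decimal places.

Solve the original market: 418 - P = 4P - 567, hence P = 197 and q = 221.
The shock moves the curves to qd = 418 - P and qs = 3P - 567.
Setting them equal: 418 - P = 3P - 567 → 985 = 4P, so P = 246.25 and q = 171.75.
Δq = 171.75 − 221 = -49.25.

-49.25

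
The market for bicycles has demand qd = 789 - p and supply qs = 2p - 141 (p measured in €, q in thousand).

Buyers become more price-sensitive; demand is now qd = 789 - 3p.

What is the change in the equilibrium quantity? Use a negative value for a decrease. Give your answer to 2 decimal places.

-248.00

Initially, 789 - p = 2p - 141, so 930 = 3p and p = 310, q = 479.
With the change applied: demand qd = 789 - 3p, supply qs = 2p - 141.
Setting them equal: 789 - 3p = 2p - 141 → 930 = 5p, so p = 186 and q = 231.
Δq = 231 − 479 = -248.00.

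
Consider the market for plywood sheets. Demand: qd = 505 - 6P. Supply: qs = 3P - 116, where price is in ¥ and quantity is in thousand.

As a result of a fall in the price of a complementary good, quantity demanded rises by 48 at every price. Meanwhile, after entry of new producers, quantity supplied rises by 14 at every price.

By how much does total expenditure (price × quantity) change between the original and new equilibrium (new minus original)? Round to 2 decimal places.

+2187.48

Initially, 505 - 6P = 3P - 116, so 621 = 9P and P = 69, q = 91.
The new curves are qd = 553 - 6P (demand) and qs = 3P - 102 (supply).
Equate the new curves: 553 - 6P = 3P - 102, giving 655 = 9P, P = 655/9 ≈ 72.7778, q = 349/3 ≈ 116.3333.
Expenditure moves from 69×91 = 6279 to 72.7778×116.3333 = 8466.4815; change = +2187.48.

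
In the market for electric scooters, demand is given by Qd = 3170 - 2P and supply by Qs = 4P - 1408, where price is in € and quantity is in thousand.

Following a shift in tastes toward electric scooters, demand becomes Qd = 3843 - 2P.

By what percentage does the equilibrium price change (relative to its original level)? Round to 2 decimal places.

+14.70

Solve the original market: 3170 - 2P = 4P - 1408, hence P = 763 and Q = 1644.
The shock moves the curves to Qd = 3843 - 2P and Qs = 4P - 1408.
Setting them equal: 3843 - 2P = 4P - 1408 → 5251 = 6P, so P = 5251/6 ≈ 875.1667 and Q = 6278/3 ≈ 2092.6667.
%ΔP = (875.1667 − 763) / 763 × 100 = +14.70%.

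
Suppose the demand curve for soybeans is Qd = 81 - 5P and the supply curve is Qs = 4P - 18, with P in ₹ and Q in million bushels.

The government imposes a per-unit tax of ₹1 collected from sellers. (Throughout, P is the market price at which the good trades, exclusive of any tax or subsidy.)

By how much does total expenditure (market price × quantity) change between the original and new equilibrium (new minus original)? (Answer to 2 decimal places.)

-13.88

Original equilibrium: 81 - 5P = 4P - 18 gives 99 = 9P, so P = 11 and Q = 26.
Since sellers keep the price net of the tax, the effective supply curve becomes Qs = 4P - 22.
Clearing the new market: 81 - 5P = 4P - 22, so P = 103/9 ≈ 11.4444 and Q = 214/9 ≈ 23.7778.
Expenditure moves from 11×26 = 286 to 11.4444×23.7778 = 272.1235; change = -13.88.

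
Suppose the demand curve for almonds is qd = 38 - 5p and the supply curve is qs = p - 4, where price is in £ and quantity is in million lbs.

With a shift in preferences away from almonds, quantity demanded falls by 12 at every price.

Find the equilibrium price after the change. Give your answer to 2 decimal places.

5.00

Original equilibrium: 38 - 5p = p - 4 gives 42 = 6p, so p = 7 and q = 3.
The shock moves the curves to qd = 26 - 5p and qs = p - 4.
New equilibrium: 26 - 5p = p - 4 ⇒ 30 = 6p ⇒ p = 5, q = 1.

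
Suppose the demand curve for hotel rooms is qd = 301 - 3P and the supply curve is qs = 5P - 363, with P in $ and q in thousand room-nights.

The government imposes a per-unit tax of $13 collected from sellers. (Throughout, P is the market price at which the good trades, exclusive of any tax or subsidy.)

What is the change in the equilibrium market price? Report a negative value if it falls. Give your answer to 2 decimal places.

Before the shock: 301 - 3P = 5P - 363 ⇒ 664 = 8P ⇒ P = 83, q = 52.
Since sellers keep the price net of the tax, the effective supply curve becomes qs = 5P - 428.
Equate the new curves: 301 - 3P = 5P - 428, giving 729 = 8P, P = 91.125, q = 27.625.
ΔP = 91.125 − 83 = +8.13.

+8.13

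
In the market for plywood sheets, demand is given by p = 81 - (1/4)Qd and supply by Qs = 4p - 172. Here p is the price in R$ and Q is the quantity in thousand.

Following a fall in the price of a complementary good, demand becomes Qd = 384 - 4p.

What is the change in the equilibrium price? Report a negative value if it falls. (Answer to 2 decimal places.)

Original equilibrium: 324 - 4p = 4p - 172 gives 496 = 8p, so p = 62 and Q = 76.
The shock moves the curves to Qd = 384 - 4p and Qs = 4p - 172.
Setting them equal: 384 - 4p = 4p - 172 → 556 = 8p, so p = 69.5 and Q = 106.
Δp = 69.5 − 62 = +7.50.

+7.50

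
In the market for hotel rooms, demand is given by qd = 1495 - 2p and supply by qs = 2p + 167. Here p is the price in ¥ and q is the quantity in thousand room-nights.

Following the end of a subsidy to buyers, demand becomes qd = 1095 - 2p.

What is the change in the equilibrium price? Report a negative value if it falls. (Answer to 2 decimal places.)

Before the shock: 1495 - 2p = 2p + 167 ⇒ 1328 = 4p ⇒ p = 332, q = 831.
The new curves are qd = 1095 - 2p (demand) and qs = 2p + 167 (supply).
Clearing the new market: 1095 - 2p = 2p + 167, so p = 232 and q = 631.
Δp = 232 − 332 = -100.00.

-100.00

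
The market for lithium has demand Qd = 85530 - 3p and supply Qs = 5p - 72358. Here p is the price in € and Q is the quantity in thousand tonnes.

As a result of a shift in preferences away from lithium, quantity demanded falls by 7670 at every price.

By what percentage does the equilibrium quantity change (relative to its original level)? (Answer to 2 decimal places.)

-18.21

Original equilibrium: 85530 - 3p = 5p - 72358 gives 157888 = 8p, so p = 19736 and Q = 26322.
The new curves are Qd = 77860 - 3p (demand) and Qs = 5p - 72358 (supply).
New equilibrium: 77860 - 3p = 5p - 72358 ⇒ 150218 = 8p ⇒ p = 18777.25, Q = 21528.25.
%ΔQ = (21528.25 − 26322) / 26322 × 100 = -18.21%.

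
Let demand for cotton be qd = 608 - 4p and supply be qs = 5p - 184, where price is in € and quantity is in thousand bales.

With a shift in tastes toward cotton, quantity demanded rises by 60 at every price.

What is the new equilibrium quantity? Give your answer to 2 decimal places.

Original equilibrium: 608 - 4p = 5p - 184 gives 792 = 9p, so p = 88 and q = 256.
The shock moves the curves to qd = 668 - 4p and qs = 5p - 184.
Equate the new curves: 668 - 4p = 5p - 184, giving 852 = 9p, p = 284/3 ≈ 94.6667, q = 868/3 ≈ 289.3333.

289.33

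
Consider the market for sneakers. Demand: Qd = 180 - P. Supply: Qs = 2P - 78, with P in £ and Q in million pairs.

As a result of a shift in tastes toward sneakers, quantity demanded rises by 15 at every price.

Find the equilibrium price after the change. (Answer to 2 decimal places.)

Original equilibrium: 180 - P = 2P - 78 gives 258 = 3P, so P = 86 and Q = 94.
After the shift, demand is Qd = 195 - P and supply is Qs = 2P - 78.
New equilibrium: 195 - P = 2P - 78 ⇒ 273 = 3P ⇒ P = 91, Q = 104.

91.00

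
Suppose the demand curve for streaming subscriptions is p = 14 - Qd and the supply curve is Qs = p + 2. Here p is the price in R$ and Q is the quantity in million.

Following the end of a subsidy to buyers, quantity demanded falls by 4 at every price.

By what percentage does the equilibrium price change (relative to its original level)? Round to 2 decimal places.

Before the shock: 14 - p = p + 2 ⇒ 12 = 2p ⇒ p = 6, Q = 8.
The new curves are Qd = 10 - p (demand) and Qs = p + 2 (supply).
Setting them equal: 10 - p = p + 2 → 8 = 2p, so p = 4 and Q = 6.
%Δp = (4 − 6) / 6 × 100 = -33.33%.

-33.33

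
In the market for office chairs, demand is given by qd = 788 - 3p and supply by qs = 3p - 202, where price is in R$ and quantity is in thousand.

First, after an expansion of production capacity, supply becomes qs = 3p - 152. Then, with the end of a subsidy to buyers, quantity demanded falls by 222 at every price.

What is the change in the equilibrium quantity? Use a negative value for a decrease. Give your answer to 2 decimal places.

-86.00

Solve the original market: 788 - 3p = 3p - 202, hence p = 165 and q = 293.
After the shift, demand is qd = 566 - 3p and supply is qs = 3p - 152.
Equate the new curves: 566 - 3p = 3p - 152, giving 718 = 6p, p = 359/3 ≈ 119.6667, q = 207.
Δq = 207 − 293 = -86.00.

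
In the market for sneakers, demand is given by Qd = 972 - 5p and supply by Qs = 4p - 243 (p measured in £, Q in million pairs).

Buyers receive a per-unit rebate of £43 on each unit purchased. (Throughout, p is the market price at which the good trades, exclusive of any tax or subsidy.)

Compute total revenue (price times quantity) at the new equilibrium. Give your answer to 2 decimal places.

Solve the original market: 972 - 5p = 4p - 243, hence p = 135 and Q = 297.
Since buyers' out-of-pocket price is the market price minus the rebate, the effective demand curve becomes Qd = 1187 - 5p.
New equilibrium: 1187 - 5p = 4p - 243 ⇒ 1430 = 9p ⇒ p = 1430/9 ≈ 158.8889, Q = 3533/9 ≈ 392.5556.
New expenditure = 158.8889 × 392.5556 = 62372.72.

62372.72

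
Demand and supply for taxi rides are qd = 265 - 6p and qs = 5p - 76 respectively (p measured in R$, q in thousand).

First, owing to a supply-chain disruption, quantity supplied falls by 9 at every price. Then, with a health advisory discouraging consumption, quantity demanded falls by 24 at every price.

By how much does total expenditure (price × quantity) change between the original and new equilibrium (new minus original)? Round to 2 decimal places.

Solve the original market: 265 - 6p = 5p - 76, hence p = 31 and q = 79.
The new curves are qd = 241 - 6p (demand) and qs = 5p - 85 (supply).
Equate the new curves: 241 - 6p = 5p - 85, giving 326 = 11p, p = 326/11 ≈ 29.6364, q = 695/11 ≈ 63.1818.
Expenditure moves from 31×79 = 2449 to 29.6364×63.1818 = 1872.4793; change = -576.52.

-576.52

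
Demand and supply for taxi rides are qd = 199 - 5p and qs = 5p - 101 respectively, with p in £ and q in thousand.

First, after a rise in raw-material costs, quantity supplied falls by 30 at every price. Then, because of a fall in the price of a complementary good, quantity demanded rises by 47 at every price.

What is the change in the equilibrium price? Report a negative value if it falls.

Before the shock: 199 - 5p = 5p - 101 ⇒ 300 = 10p ⇒ p = 30, q = 49.
The new curves are qd = 246 - 5p (demand) and qs = 5p - 131 (supply).
Setting them equal: 246 - 5p = 5p - 131 → 377 = 10p, so p = 37.7 and q = 57.5.
Δp = 37.7 − 30 = +7.7.

+7.7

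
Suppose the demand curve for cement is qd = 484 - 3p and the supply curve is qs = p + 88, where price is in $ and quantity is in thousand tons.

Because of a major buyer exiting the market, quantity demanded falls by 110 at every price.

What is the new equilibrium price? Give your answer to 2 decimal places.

Solve the original market: 484 - 3p = p + 88, hence p = 99 and q = 187.
With the change applied: demand qd = 374 - 3p, supply qs = p + 88.
Equate the new curves: 374 - 3p = p + 88, giving 286 = 4p, p = 71.5, q = 159.5.

71.50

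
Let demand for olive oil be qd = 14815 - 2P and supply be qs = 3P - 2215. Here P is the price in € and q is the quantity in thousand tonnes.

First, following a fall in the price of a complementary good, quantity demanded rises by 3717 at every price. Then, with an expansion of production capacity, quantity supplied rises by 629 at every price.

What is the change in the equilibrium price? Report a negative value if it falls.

+617.6

Original equilibrium: 14815 - 2P = 3P - 2215 gives 17030 = 5P, so P = 3406 and q = 8003.
The shock moves the curves to qd = 18532 - 2P and qs = 3P - 1586.
New equilibrium: 18532 - 2P = 3P - 1586 ⇒ 20118 = 5P ⇒ P = 4023.6, q = 10484.8.
ΔP = 4023.6 − 3406 = +617.6.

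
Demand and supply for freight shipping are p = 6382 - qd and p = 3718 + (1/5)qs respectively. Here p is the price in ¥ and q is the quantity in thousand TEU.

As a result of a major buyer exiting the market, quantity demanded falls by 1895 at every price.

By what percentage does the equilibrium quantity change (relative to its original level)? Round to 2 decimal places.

Solve the original market: 6382 - p = 5p - 18590, hence p = 4162 and q = 2220.
After the shift, demand is qd = 4487 - p and supply is qs = 5p - 18590.
Setting them equal: 4487 - p = 5p - 18590 → 23077 = 6p, so p = 23077/6 ≈ 3846.1667 and q = 3845/6 ≈ 640.8333.
%Δq = (640.8333 − 2220) / 2220 × 100 = -71.13%.

-71.13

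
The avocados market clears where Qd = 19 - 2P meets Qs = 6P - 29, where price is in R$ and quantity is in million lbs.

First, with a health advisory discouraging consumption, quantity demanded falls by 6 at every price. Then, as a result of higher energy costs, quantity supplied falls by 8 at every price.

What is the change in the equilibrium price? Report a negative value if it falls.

+0.25

Solve the original market: 19 - 2P = 6P - 29, hence P = 6 and Q = 7.
The new curves are Qd = 13 - 2P (demand) and Qs = 6P - 37 (supply).
New equilibrium: 13 - 2P = 6P - 37 ⇒ 50 = 8P ⇒ P = 6.25, Q = 0.5.
ΔP = 6.25 − 6 = +0.25.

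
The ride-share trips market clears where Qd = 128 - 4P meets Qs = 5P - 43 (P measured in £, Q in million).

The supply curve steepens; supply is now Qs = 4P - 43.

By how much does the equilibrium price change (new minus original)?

Initially, 128 - 4P = 5P - 43, so 171 = 9P and P = 19, Q = 52.
With the change applied: demand Qd = 128 - 4P, supply Qs = 4P - 43.
Equate the new curves: 128 - 4P = 4P - 43, giving 171 = 8P, P = 21.375, Q = 42.5.
ΔP = 21.375 − 19 = +2.375.

+2.375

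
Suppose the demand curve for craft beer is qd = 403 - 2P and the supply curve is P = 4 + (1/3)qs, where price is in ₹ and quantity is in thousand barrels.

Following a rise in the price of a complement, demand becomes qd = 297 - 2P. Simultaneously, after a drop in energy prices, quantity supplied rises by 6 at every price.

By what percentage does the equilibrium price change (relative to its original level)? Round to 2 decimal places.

-26.99

Original equilibrium: 403 - 2P = 3P - 12 gives 415 = 5P, so P = 83 and q = 237.
The new curves are qd = 297 - 2P (demand) and qs = 3P - 6 (supply).
New equilibrium: 297 - 2P = 3P - 6 ⇒ 303 = 5P ⇒ P = 60.6, q = 175.8.
%ΔP = (60.6 − 83) / 83 × 100 = -26.99%.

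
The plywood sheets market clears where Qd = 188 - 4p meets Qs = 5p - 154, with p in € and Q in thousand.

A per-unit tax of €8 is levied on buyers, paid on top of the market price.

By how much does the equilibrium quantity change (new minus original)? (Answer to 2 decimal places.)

Initially, 188 - 4p = 5p - 154, so 342 = 9p and p = 38, Q = 36.
Since buyers pay the price plus the tax, the effective demand curve becomes Qd = 156 - 4p.
Setting them equal: 156 - 4p = 5p - 154 → 310 = 9p, so p = 310/9 ≈ 34.4444 and Q = 164/9 ≈ 18.2222.
ΔQ = 18.2222 − 36 = -17.78.

-17.78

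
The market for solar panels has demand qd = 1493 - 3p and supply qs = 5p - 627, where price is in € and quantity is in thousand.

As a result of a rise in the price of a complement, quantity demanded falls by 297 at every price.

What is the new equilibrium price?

Original equilibrium: 1493 - 3p = 5p - 627 gives 2120 = 8p, so p = 265 and q = 698.
The shock moves the curves to qd = 1196 - 3p and qs = 5p - 627.
Setting them equal: 1196 - 3p = 5p - 627 → 1823 = 8p, so p = 227.875 and q = 512.375.

227.875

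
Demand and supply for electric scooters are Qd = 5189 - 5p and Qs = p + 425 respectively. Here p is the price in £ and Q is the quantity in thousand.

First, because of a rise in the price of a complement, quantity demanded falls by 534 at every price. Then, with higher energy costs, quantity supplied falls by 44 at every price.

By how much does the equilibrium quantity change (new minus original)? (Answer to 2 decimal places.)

Solve the original market: 5189 - 5p = p + 425, hence p = 794 and Q = 1219.
After the shift, demand is Qd = 4655 - 5p and supply is Qs = p + 381.
Setting them equal: 4655 - 5p = p + 381 → 4274 = 6p, so p = 2137/3 ≈ 712.3333 and Q = 3280/3 ≈ 1093.3333.
ΔQ = 1093.3333 − 1219 = -125.67.

-125.67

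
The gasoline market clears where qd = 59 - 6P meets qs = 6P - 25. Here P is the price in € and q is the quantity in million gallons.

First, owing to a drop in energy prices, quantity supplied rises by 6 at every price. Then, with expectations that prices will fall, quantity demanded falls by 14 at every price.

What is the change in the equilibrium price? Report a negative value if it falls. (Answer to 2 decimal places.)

-1.67

Initially, 59 - 6P = 6P - 25, so 84 = 12P and P = 7, q = 17.
The shock moves the curves to qd = 45 - 6P and qs = 6P - 19.
New equilibrium: 45 - 6P = 6P - 19 ⇒ 64 = 12P ⇒ P = 16/3 ≈ 5.3333, q = 13.
ΔP = 5.3333 − 7 = -1.67.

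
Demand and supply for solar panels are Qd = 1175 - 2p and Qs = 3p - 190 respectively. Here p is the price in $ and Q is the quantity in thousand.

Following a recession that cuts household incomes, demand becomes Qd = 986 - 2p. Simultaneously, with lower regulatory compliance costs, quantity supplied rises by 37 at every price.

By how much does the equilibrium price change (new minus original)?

Solve the original market: 1175 - 2p = 3p - 190, hence p = 273 and Q = 629.
With the change applied: demand Qd = 986 - 2p, supply Qs = 3p - 153.
Equate the new curves: 986 - 2p = 3p - 153, giving 1139 = 5p, p = 227.8, Q = 530.4.
Δp = 227.8 − 273 = -45.2.

-45.2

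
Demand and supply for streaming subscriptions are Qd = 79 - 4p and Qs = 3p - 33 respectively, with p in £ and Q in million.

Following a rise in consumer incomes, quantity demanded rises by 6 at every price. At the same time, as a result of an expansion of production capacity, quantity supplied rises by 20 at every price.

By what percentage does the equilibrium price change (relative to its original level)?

-12.5

Initially, 79 - 4p = 3p - 33, so 112 = 7p and p = 16, Q = 15.
With the change applied: demand Qd = 85 - 4p, supply Qs = 3p - 13.
Equate the new curves: 85 - 4p = 3p - 13, giving 98 = 7p, p = 14, Q = 29.
%Δp = (14 − 16) / 16 × 100 = -12.5%.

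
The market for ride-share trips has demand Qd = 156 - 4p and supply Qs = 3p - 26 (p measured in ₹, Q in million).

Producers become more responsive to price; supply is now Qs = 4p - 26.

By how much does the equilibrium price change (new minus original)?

Initially, 156 - 4p = 3p - 26, so 182 = 7p and p = 26, Q = 52.
The shock moves the curves to Qd = 156 - 4p and Qs = 4p - 26.
Setting them equal: 156 - 4p = 4p - 26 → 182 = 8p, so p = 22.75 and Q = 65.
Δp = 22.75 − 26 = -3.25.

-3.25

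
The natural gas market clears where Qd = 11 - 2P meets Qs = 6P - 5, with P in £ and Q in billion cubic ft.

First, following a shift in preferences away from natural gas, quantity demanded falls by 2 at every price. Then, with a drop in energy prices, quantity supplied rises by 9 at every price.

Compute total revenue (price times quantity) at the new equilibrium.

4.84375

Initially, 11 - 2P = 6P - 5, so 16 = 8P and P = 2, Q = 7.
After the shift, demand is Qd = 9 - 2P and supply is Qs = 6P + 4.
Equate the new curves: 9 - 2P = 6P + 4, giving 5 = 8P, P = 0.625, Q = 7.75.
New expenditure = 0.625 × 7.75 = 4.84375.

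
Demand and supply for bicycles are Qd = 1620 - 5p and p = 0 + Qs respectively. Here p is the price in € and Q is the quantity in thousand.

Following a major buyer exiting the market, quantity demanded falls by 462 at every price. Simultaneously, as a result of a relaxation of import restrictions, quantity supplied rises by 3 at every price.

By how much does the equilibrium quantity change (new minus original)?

Solve the original market: 1620 - 5p = p, hence p = 270 and Q = 270.
With the change applied: demand Qd = 1158 - 5p, supply Qs = p + 3.
Equate the new curves: 1158 - 5p = p + 3, giving 1155 = 6p, p = 192.5, Q = 195.5.
ΔQ = 195.5 − 270 = -74.5.

-74.5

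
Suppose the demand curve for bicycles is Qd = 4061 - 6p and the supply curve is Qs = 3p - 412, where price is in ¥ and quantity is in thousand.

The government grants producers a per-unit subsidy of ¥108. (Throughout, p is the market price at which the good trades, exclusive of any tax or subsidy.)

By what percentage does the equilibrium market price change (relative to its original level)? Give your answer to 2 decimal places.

Solve the original market: 4061 - 6p = 3p - 412, hence p = 497 and Q = 1079.
Since sellers receive the price plus the subsidy, the effective supply curve becomes Qs = 3p - 88.
Equate the new curves: 4061 - 6p = 3p - 88, giving 4149 = 9p, p = 461, Q = 1295.
%Δp = (461 − 497) / 497 × 100 = -7.24%.

-7.24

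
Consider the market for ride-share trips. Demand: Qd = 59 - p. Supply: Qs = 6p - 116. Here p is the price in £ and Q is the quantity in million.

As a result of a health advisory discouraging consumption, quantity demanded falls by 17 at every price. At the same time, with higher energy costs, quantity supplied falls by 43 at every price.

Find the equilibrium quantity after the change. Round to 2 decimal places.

Original equilibrium: 59 - p = 6p - 116 gives 175 = 7p, so p = 25 and Q = 34.
The new curves are Qd = 42 - p (demand) and Qs = 6p - 159 (supply).
Equate the new curves: 42 - p = 6p - 159, giving 201 = 7p, p = 201/7 ≈ 28.7143, Q = 93/7 ≈ 13.2857.

13.29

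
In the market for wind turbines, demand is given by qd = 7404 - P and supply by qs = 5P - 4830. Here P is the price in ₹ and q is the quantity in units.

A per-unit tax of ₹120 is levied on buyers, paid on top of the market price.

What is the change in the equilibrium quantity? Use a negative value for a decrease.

Before the shock: 7404 - P = 5P - 4830 ⇒ 12234 = 6P ⇒ P = 2039, q = 5365.
Since buyers pay the price plus the tax, the effective demand curve becomes qd = 7284 - P.
Clearing the new market: 7284 - P = 5P - 4830, so P = 2019 and q = 5265.
Δq = 5265 − 5365 = -100.

-100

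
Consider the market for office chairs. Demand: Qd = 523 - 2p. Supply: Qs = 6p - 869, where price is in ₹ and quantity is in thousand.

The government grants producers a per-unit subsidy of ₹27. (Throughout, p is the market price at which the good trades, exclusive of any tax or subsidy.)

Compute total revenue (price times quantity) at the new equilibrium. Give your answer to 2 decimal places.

33133.13

Initially, 523 - 2p = 6p - 869, so 1392 = 8p and p = 174, Q = 175.
Since sellers receive the price plus the subsidy, the effective supply curve becomes Qs = 6p - 707.
Clearing the new market: 523 - 2p = 6p - 707, so p = 153.75 and Q = 215.5.
New expenditure = 153.75 × 215.5 = 33133.13.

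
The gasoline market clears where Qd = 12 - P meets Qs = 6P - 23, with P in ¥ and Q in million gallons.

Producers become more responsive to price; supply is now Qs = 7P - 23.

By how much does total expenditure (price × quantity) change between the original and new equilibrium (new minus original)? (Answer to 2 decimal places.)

-1.64

Solve the original market: 12 - P = 6P - 23, hence P = 5 and Q = 7.
The shock moves the curves to Qd = 12 - P and Qs = 7P - 23.
New equilibrium: 12 - P = 7P - 23 ⇒ 35 = 8P ⇒ P = 4.375, Q = 7.625.
Expenditure moves from 5×7 = 35 to 4.375×7.625 = 33.359375; change = -1.64.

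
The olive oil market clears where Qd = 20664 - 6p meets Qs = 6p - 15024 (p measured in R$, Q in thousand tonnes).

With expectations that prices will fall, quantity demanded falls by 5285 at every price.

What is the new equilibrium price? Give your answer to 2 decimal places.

2533.58

Before the shock: 20664 - 6p = 6p - 15024 ⇒ 35688 = 12p ⇒ p = 2974, Q = 2820.
With the change applied: demand Qd = 15379 - 6p, supply Qs = 6p - 15024.
New equilibrium: 15379 - 6p = 6p - 15024 ⇒ 30403 = 12p ⇒ p = 30403/12 ≈ 2533.5833, Q = 177.5.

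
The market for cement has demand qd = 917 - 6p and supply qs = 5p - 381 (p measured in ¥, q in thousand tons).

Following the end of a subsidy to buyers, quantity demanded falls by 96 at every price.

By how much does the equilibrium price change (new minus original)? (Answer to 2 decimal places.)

Solve the original market: 917 - 6p = 5p - 381, hence p = 118 and q = 209.
The shock moves the curves to qd = 821 - 6p and qs = 5p - 381.
Clearing the new market: 821 - 6p = 5p - 381, so p = 1202/11 ≈ 109.2727 and q = 1819/11 ≈ 165.3636.
Δp = 109.2727 − 118 = -8.73.

-8.73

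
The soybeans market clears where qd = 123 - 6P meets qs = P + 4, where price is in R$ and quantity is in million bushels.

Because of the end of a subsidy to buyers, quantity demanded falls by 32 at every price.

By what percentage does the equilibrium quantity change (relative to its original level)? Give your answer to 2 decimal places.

-21.77

Original equilibrium: 123 - 6P = P + 4 gives 119 = 7P, so P = 17 and q = 21.
The shock moves the curves to qd = 91 - 6P and qs = P + 4.
Equate the new curves: 91 - 6P = P + 4, giving 87 = 7P, P = 87/7 ≈ 12.4286, q = 115/7 ≈ 16.4286.
%Δq = (16.4286 − 21) / 21 × 100 = -21.77%.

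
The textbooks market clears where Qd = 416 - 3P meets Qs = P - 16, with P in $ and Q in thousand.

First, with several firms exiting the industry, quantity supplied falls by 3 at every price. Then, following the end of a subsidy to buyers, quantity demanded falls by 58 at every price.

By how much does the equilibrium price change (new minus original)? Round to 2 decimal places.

-13.75

Initially, 416 - 3P = P - 16, so 432 = 4P and P = 108, Q = 92.
The new curves are Qd = 358 - 3P (demand) and Qs = P - 19 (supply).
New equilibrium: 358 - 3P = P - 19 ⇒ 377 = 4P ⇒ P = 94.25, Q = 75.25.
ΔP = 94.25 − 108 = -13.75.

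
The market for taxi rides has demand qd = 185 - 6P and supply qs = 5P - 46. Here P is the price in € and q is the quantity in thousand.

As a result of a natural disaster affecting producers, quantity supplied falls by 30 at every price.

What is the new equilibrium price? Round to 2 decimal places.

23.73

Solve the original market: 185 - 6P = 5P - 46, hence P = 21 and q = 59.
After the shift, demand is qd = 185 - 6P and supply is qs = 5P - 76.
Setting them equal: 185 - 6P = 5P - 76 → 261 = 11P, so P = 261/11 ≈ 23.7273 and q = 469/11 ≈ 42.6364.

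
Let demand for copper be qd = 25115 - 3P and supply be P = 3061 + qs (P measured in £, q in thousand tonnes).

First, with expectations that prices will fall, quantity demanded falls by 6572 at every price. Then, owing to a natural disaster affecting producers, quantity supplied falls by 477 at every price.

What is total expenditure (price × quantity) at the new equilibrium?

10942515.5625

Before the shock: 25115 - 3P = P - 3061 ⇒ 28176 = 4P ⇒ P = 7044, q = 3983.
The shock moves the curves to qd = 18543 - 3P and qs = P - 3538.
New equilibrium: 18543 - 3P = P - 3538 ⇒ 22081 = 4P ⇒ P = 5520.25, q = 1982.25.
New expenditure = 5520.25 × 1982.25 = 10942515.5625.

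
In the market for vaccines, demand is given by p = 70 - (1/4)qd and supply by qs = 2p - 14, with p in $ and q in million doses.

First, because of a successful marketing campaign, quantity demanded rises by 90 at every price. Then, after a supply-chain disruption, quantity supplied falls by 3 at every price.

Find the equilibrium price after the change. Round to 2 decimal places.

Initially, 280 - 4p = 2p - 14, so 294 = 6p and p = 49, q = 84.
After the shift, demand is qd = 370 - 4p and supply is qs = 2p - 17.
Setting them equal: 370 - 4p = 2p - 17 → 387 = 6p, so p = 64.5 and q = 112.

64.50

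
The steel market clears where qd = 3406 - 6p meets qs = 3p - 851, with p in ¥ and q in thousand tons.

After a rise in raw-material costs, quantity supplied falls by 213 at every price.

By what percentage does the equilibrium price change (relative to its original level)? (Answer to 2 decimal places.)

Original equilibrium: 3406 - 6p = 3p - 851 gives 4257 = 9p, so p = 473 and q = 568.
The shock moves the curves to qd = 3406 - 6p and qs = 3p - 1064.
New equilibrium: 3406 - 6p = 3p - 1064 ⇒ 4470 = 9p ⇒ p = 1490/3 ≈ 496.6667, q = 426.
%Δp = (496.6667 − 473) / 473 × 100 = +5.00%.

+5.00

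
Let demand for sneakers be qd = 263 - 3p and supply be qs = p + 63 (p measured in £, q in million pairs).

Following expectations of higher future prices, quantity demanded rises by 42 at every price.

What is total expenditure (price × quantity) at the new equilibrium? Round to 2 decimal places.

7471.75

Original equilibrium: 263 - 3p = p + 63 gives 200 = 4p, so p = 50 and q = 113.
The shock moves the curves to qd = 305 - 3p and qs = p + 63.
Clearing the new market: 305 - 3p = p + 63, so p = 60.5 and q = 123.5.
New expenditure = 60.5 × 123.5 = 7471.75.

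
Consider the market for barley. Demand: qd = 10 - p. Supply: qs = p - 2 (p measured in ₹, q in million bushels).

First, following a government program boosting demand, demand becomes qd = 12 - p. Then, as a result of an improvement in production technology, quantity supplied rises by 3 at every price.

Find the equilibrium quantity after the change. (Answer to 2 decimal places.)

Initially, 10 - p = p - 2, so 12 = 2p and p = 6, q = 4.
With the change applied: demand qd = 12 - p, supply qs = p + 1.
Clearing the new market: 12 - p = p + 1, so p = 5.5 and q = 6.5.

6.50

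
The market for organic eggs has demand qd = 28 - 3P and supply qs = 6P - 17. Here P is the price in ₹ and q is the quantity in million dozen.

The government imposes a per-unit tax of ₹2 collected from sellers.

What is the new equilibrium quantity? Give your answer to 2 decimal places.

Solve the original market: 28 - 3P = 6P - 17, hence P = 5 and q = 13.
Since sellers keep the price net of the tax, the effective supply curve becomes qs = 6P - 29.
Clearing the new market: 28 - 3P = 6P - 29, so P = 19/3 ≈ 6.3333 and q = 9.

9.00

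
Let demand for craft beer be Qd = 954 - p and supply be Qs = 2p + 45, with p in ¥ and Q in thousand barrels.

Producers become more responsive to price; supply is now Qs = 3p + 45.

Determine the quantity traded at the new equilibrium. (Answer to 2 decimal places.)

726.75

Original equilibrium: 954 - p = 2p + 45 gives 909 = 3p, so p = 303 and Q = 651.
The shock moves the curves to Qd = 954 - p and Qs = 3p + 45.
Equate the new curves: 954 - p = 3p + 45, giving 909 = 4p, p = 227.25, Q = 726.75.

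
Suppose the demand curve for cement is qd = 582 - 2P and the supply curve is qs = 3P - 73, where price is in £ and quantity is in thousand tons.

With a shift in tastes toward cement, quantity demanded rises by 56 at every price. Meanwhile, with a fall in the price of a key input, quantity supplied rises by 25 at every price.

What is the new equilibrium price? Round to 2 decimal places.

137.20

Original equilibrium: 582 - 2P = 3P - 73 gives 655 = 5P, so P = 131 and q = 320.
The new curves are qd = 638 - 2P (demand) and qs = 3P - 48 (supply).
Equate the new curves: 638 - 2P = 3P - 48, giving 686 = 5P, P = 137.2, q = 363.6.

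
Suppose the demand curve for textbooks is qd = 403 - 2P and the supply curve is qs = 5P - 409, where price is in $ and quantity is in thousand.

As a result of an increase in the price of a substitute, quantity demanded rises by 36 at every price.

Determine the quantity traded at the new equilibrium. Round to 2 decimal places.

196.71

Solve the original market: 403 - 2P = 5P - 409, hence P = 116 and q = 171.
The new curves are qd = 439 - 2P (demand) and qs = 5P - 409 (supply).
Clearing the new market: 439 - 2P = 5P - 409, so P = 848/7 ≈ 121.1429 and q = 1377/7 ≈ 196.7143.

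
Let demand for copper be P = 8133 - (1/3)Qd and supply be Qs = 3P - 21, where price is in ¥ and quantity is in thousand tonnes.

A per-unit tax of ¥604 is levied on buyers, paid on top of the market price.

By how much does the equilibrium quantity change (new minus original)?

Solve the original market: 24399 - 3P = 3P - 21, hence P = 4070 and Q = 12189.
Since buyers pay the price plus the tax, the effective demand curve becomes Qd = 22587 - 3P.
New equilibrium: 22587 - 3P = 3P - 21 ⇒ 22608 = 6P ⇒ P = 3768, Q = 11283.
ΔQ = 11283 − 12189 = -906.

-906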